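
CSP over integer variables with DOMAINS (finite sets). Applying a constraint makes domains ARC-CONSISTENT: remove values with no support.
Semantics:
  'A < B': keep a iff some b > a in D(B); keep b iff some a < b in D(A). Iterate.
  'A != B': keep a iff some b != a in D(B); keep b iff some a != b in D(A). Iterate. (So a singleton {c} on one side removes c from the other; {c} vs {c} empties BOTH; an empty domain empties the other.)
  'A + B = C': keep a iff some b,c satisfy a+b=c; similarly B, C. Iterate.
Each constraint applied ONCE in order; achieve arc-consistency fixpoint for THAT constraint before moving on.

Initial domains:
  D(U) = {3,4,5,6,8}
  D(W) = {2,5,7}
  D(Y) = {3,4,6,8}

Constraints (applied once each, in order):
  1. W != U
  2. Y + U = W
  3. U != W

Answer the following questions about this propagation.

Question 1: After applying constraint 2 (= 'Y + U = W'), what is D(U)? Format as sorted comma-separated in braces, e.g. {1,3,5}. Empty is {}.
Constraint 1 (W != U) on D(W)={2,5,7} D(U)={3,4,5,6,8}: no change
Constraint 2 (Y + U = W) on D(Y)={3,4,6,8} D(U)={3,4,5,6,8} D(W)={2,5,7}: Y {3,4,6,8}->{3,4}; U {3,4,5,6,8}->{3,4}; W {2,5,7}->{7}
So after constraint 2: D(U) = {3,4}

Answer: {3,4}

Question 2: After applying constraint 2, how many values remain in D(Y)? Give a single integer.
Constraint 1 (W != U) on D(W)={2,5,7} D(U)={3,4,5,6,8}: no change
Constraint 2 (Y + U = W) on D(Y)={3,4,6,8} D(U)={3,4,5,6,8} D(W)={2,5,7}: Y {3,4,6,8}->{3,4}; U {3,4,5,6,8}->{3,4}; W {2,5,7}->{7}
So after constraint 2: D(Y)={3,4}, size = 2

Answer: 2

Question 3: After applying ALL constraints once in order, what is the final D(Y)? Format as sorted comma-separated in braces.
Constraint 1 (W != U) on D(W)={2,5,7} D(U)={3,4,5,6,8}: no change
Constraint 2 (Y + U = W) on D(Y)={3,4,6,8} D(U)={3,4,5,6,8} D(W)={2,5,7}: Y {3,4,6,8}->{3,4}; U {3,4,5,6,8}->{3,4}; W {2,5,7}->{7}
Constraint 3 (U != W) on D(U)={3,4} D(W)={7}: no change
So after all 3 constraints: D(Y) = {3,4}

Answer: {3,4}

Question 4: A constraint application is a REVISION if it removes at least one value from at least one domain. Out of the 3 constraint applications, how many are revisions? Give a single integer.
Constraint 1 (W != U) on D(W)={2,5,7} D(U)={3,4,5,6,8}: no change => not a revision
Constraint 2 (Y + U = W) on D(Y)={3,4,6,8} D(U)={3,4,5,6,8} D(W)={2,5,7}: Y {3,4,6,8}->{3,4}; U {3,4,5,6,8}->{3,4}; W {2,5,7}->{7} => REVISION
Constraint 3 (U != W) on D(U)={3,4} D(W)={7}: no change => not a revision
Total revisions = 1

Answer: 1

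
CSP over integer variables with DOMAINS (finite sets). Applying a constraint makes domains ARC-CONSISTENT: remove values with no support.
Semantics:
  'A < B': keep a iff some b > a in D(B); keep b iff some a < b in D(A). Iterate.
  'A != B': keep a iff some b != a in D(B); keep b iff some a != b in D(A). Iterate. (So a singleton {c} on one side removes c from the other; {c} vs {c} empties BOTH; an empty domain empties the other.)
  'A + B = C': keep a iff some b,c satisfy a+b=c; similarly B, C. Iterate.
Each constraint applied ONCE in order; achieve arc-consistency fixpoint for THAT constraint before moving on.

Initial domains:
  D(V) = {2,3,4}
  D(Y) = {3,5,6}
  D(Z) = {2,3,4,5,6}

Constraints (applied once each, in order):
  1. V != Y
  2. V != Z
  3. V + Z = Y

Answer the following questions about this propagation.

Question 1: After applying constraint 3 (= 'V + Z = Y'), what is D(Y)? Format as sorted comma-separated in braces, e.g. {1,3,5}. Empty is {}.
Constraint 1 (V != Y) on D(V)={2,3,4} D(Y)={3,5,6}: no change
Constraint 2 (V != Z) on D(V)={2,3,4} D(Z)={2,3,4,5,6}: no change
Constraint 3 (V + Z = Y) on D(V)={2,3,4} D(Z)={2,3,4,5,6} D(Y)={3,5,6}: Z {2,3,4,5,6}->{2,3,4}; Y {3,5,6}->{5,6}
So after constraint 3: D(Y) = {5,6}

Answer: {5,6}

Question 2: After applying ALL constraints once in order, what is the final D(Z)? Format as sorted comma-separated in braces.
Answer: {2,3,4}

Derivation:
Constraint 1 (V != Y) on D(V)={2,3,4} D(Y)={3,5,6}: no change
Constraint 2 (V != Z) on D(V)={2,3,4} D(Z)={2,3,4,5,6}: no change
Constraint 3 (V + Z = Y) on D(V)={2,3,4} D(Z)={2,3,4,5,6} D(Y)={3,5,6}: Z {2,3,4,5,6}->{2,3,4}; Y {3,5,6}->{5,6}
So after all 3 constraints: D(Z) = {2,3,4}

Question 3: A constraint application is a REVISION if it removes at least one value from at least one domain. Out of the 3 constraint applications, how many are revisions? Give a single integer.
Constraint 1 (V != Y) on D(V)={2,3,4} D(Y)={3,5,6}: no change => not a revision
Constraint 2 (V != Z) on D(V)={2,3,4} D(Z)={2,3,4,5,6}: no change => not a revision
Constraint 3 (V + Z = Y) on D(V)={2,3,4} D(Z)={2,3,4,5,6} D(Y)={3,5,6}: Z {2,3,4,5,6}->{2,3,4}; Y {3,5,6}->{5,6} => REVISION
Total revisions = 1

Answer: 1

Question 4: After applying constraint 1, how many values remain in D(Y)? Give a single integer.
Constraint 1 (V != Y) on D(V)={2,3,4} D(Y)={3,5,6}: no change
So after constraint 1: D(Y)={3,5,6}, size = 3

Answer: 3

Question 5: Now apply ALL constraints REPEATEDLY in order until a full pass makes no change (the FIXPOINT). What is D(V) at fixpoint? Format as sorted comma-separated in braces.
Answer: {2,3,4}

Derivation:
pass 0 (initial): D(V)={2,3,4}
pass 1: Y {3,5,6}->{5,6}; Z {2,3,4,5,6}->{2,3,4}
pass 2: no change
Fixpoint after 2 passes: D(V) = {2,3,4}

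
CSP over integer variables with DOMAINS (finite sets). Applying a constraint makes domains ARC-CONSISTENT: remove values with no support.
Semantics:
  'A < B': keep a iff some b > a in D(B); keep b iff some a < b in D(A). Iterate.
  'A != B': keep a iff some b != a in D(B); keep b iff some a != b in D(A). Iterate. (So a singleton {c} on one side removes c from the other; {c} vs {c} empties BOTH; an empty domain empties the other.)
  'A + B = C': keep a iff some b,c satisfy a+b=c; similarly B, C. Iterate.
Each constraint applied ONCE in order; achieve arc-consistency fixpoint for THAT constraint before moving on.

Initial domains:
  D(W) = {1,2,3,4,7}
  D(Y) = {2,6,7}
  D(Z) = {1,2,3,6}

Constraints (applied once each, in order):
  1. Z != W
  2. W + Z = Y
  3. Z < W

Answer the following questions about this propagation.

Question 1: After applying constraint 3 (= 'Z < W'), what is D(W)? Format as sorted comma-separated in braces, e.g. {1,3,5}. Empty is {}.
Answer: {3,4}

Derivation:
Constraint 1 (Z != W) on D(Z)={1,2,3,6} D(W)={1,2,3,4,7}: no change
Constraint 2 (W + Z = Y) on D(W)={1,2,3,4,7} D(Z)={1,2,3,6} D(Y)={2,6,7}: W {1,2,3,4,7}->{1,3,4}
Constraint 3 (Z < W) on D(Z)={1,2,3,6} D(W)={1,3,4}: Z {1,2,3,6}->{1,2,3}; W {1,3,4}->{3,4}
So after constraint 3: D(W) = {3,4}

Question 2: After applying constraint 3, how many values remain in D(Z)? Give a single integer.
Answer: 3

Derivation:
Constraint 1 (Z != W) on D(Z)={1,2,3,6} D(W)={1,2,3,4,7}: no change
Constraint 2 (W + Z = Y) on D(W)={1,2,3,4,7} D(Z)={1,2,3,6} D(Y)={2,6,7}: W {1,2,3,4,7}->{1,3,4}
Constraint 3 (Z < W) on D(Z)={1,2,3,6} D(W)={1,3,4}: Z {1,2,3,6}->{1,2,3}; W {1,3,4}->{3,4}
So after constraint 3: D(Z)={1,2,3}, size = 3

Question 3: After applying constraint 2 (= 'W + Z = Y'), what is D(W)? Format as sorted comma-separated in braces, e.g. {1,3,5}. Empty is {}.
Answer: {1,3,4}

Derivation:
Constraint 1 (Z != W) on D(Z)={1,2,3,6} D(W)={1,2,3,4,7}: no change
Constraint 2 (W + Z = Y) on D(W)={1,2,3,4,7} D(Z)={1,2,3,6} D(Y)={2,6,7}: W {1,2,3,4,7}->{1,3,4}
So after constraint 2: D(W) = {1,3,4}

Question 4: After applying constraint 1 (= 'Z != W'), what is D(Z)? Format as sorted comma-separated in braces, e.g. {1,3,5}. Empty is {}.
Constraint 1 (Z != W) on D(Z)={1,2,3,6} D(W)={1,2,3,4,7}: no change
So after constraint 1: D(Z) = {1,2,3,6}

Answer: {1,2,3,6}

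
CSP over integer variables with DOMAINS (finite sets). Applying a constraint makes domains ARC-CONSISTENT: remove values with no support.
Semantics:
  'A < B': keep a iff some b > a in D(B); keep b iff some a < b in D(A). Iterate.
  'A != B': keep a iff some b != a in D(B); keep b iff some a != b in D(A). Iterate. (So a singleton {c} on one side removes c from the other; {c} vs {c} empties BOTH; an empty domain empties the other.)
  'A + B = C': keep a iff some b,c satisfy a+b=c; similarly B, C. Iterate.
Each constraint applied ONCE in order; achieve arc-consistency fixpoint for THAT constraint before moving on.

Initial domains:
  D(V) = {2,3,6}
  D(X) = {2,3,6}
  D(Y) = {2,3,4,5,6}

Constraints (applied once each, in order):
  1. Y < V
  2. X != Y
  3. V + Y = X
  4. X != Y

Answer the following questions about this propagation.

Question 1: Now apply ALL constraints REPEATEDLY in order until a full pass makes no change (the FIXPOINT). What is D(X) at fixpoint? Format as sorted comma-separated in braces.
Answer: {}

Derivation:
pass 0 (initial): D(X)={2,3,6}
pass 1: V {2,3,6}->{3}; X {2,3,6}->{6}; Y {2,3,4,5,6}->{3}
pass 2: V {3}->{}; X {6}->{}; Y {3}->{}
pass 3: no change
Fixpoint after 3 passes: D(X) = {}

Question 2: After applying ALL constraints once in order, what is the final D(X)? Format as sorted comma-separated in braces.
Constraint 1 (Y < V) on D(Y)={2,3,4,5,6} D(V)={2,3,6}: Y {2,3,4,5,6}->{2,3,4,5}; V {2,3,6}->{3,6}
Constraint 2 (X != Y) on D(X)={2,3,6} D(Y)={2,3,4,5}: no change
Constraint 3 (V + Y = X) on D(V)={3,6} D(Y)={2,3,4,5} D(X)={2,3,6}: V {3,6}->{3}; Y {2,3,4,5}->{3}; X {2,3,6}->{6}
Constraint 4 (X != Y) on D(X)={6} D(Y)={3}: no change
So after all 4 constraints: D(X) = {6}

Answer: {6}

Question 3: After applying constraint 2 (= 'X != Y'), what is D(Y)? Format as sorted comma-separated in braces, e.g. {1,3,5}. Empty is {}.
Answer: {2,3,4,5}

Derivation:
Constraint 1 (Y < V) on D(Y)={2,3,4,5,6} D(V)={2,3,6}: Y {2,3,4,5,6}->{2,3,4,5}; V {2,3,6}->{3,6}
Constraint 2 (X != Y) on D(X)={2,3,6} D(Y)={2,3,4,5}: no change
So after constraint 2: D(Y) = {2,3,4,5}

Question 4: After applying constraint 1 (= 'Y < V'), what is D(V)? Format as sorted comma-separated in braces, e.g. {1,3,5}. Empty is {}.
Constraint 1 (Y < V) on D(Y)={2,3,4,5,6} D(V)={2,3,6}: Y {2,3,4,5,6}->{2,3,4,5}; V {2,3,6}->{3,6}
So after constraint 1: D(V) = {3,6}

Answer: {3,6}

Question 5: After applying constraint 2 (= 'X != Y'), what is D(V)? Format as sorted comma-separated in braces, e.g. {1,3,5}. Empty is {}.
Constraint 1 (Y < V) on D(Y)={2,3,4,5,6} D(V)={2,3,6}: Y {2,3,4,5,6}->{2,3,4,5}; V {2,3,6}->{3,6}
Constraint 2 (X != Y) on D(X)={2,3,6} D(Y)={2,3,4,5}: no change
So after constraint 2: D(V) = {3,6}

Answer: {3,6}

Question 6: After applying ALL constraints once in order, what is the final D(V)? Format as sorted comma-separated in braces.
Constraint 1 (Y < V) on D(Y)={2,3,4,5,6} D(V)={2,3,6}: Y {2,3,4,5,6}->{2,3,4,5}; V {2,3,6}->{3,6}
Constraint 2 (X != Y) on D(X)={2,3,6} D(Y)={2,3,4,5}: no change
Constraint 3 (V + Y = X) on D(V)={3,6} D(Y)={2,3,4,5} D(X)={2,3,6}: V {3,6}->{3}; Y {2,3,4,5}->{3}; X {2,3,6}->{6}
Constraint 4 (X != Y) on D(X)={6} D(Y)={3}: no change
So after all 4 constraints: D(V) = {3}

Answer: {3}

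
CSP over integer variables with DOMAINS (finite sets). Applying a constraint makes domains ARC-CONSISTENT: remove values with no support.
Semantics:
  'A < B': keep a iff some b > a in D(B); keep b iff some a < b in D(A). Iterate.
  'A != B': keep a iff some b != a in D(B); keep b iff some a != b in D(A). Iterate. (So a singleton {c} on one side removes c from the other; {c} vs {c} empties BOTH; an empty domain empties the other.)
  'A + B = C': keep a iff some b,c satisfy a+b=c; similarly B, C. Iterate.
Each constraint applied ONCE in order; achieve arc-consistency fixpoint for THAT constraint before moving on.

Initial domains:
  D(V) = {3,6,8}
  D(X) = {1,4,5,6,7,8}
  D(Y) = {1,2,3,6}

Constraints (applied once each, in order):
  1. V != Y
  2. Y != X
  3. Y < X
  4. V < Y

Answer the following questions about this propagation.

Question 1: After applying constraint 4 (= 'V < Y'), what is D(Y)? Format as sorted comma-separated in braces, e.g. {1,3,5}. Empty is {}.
Answer: {6}

Derivation:
Constraint 1 (V != Y) on D(V)={3,6,8} D(Y)={1,2,3,6}: no change
Constraint 2 (Y != X) on D(Y)={1,2,3,6} D(X)={1,4,5,6,7,8}: no change
Constraint 3 (Y < X) on D(Y)={1,2,3,6} D(X)={1,4,5,6,7,8}: X {1,4,5,6,7,8}->{4,5,6,7,8}
Constraint 4 (V < Y) on D(V)={3,6,8} D(Y)={1,2,3,6}: V {3,6,8}->{3}; Y {1,2,3,6}->{6}
So after constraint 4: D(Y) = {6}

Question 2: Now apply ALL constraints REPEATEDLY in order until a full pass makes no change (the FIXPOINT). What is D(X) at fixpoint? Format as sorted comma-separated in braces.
Answer: {7,8}

Derivation:
pass 0 (initial): D(X)={1,4,5,6,7,8}
pass 1: V {3,6,8}->{3}; X {1,4,5,6,7,8}->{4,5,6,7,8}; Y {1,2,3,6}->{6}
pass 2: X {4,5,6,7,8}->{7,8}
pass 3: no change
Fixpoint after 3 passes: D(X) = {7,8}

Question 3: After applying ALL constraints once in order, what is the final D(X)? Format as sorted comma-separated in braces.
Constraint 1 (V != Y) on D(V)={3,6,8} D(Y)={1,2,3,6}: no change
Constraint 2 (Y != X) on D(Y)={1,2,3,6} D(X)={1,4,5,6,7,8}: no change
Constraint 3 (Y < X) on D(Y)={1,2,3,6} D(X)={1,4,5,6,7,8}: X {1,4,5,6,7,8}->{4,5,6,7,8}
Constraint 4 (V < Y) on D(V)={3,6,8} D(Y)={1,2,3,6}: V {3,6,8}->{3}; Y {1,2,3,6}->{6}
So after all 4 constraints: D(X) = {4,5,6,7,8}

Answer: {4,5,6,7,8}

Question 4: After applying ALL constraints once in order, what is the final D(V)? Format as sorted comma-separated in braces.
Answer: {3}

Derivation:
Constraint 1 (V != Y) on D(V)={3,6,8} D(Y)={1,2,3,6}: no change
Constraint 2 (Y != X) on D(Y)={1,2,3,6} D(X)={1,4,5,6,7,8}: no change
Constraint 3 (Y < X) on D(Y)={1,2,3,6} D(X)={1,4,5,6,7,8}: X {1,4,5,6,7,8}->{4,5,6,7,8}
Constraint 4 (V < Y) on D(V)={3,6,8} D(Y)={1,2,3,6}: V {3,6,8}->{3}; Y {1,2,3,6}->{6}
So after all 4 constraints: D(V) = {3}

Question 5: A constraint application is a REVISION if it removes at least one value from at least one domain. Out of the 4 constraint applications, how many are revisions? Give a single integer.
Answer: 2

Derivation:
Constraint 1 (V != Y) on D(V)={3,6,8} D(Y)={1,2,3,6}: no change => not a revision
Constraint 2 (Y != X) on D(Y)={1,2,3,6} D(X)={1,4,5,6,7,8}: no change => not a revision
Constraint 3 (Y < X) on D(Y)={1,2,3,6} D(X)={1,4,5,6,7,8}: X {1,4,5,6,7,8}->{4,5,6,7,8} => REVISION
Constraint 4 (V < Y) on D(V)={3,6,8} D(Y)={1,2,3,6}: V {3,6,8}->{3}; Y {1,2,3,6}->{6} => REVISION
Total revisions = 2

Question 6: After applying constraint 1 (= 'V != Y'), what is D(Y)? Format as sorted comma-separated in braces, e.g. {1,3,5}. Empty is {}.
Answer: {1,2,3,6}

Derivation:
Constraint 1 (V != Y) on D(V)={3,6,8} D(Y)={1,2,3,6}: no change
So after constraint 1: D(Y) = {1,2,3,6}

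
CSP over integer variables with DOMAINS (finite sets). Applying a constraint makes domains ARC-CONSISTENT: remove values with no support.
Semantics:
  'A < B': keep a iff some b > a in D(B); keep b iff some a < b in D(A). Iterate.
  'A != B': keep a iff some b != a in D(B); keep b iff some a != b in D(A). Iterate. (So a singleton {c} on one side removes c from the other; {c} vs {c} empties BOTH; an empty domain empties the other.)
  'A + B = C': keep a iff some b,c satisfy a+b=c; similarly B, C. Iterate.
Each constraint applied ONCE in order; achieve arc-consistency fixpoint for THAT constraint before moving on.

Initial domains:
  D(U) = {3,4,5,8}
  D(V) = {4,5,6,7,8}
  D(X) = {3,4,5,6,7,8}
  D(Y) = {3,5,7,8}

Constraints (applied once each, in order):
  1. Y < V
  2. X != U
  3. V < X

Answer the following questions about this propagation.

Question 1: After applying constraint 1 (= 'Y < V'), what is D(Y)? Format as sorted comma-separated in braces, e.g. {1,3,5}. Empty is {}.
Constraint 1 (Y < V) on D(Y)={3,5,7,8} D(V)={4,5,6,7,8}: Y {3,5,7,8}->{3,5,7}
So after constraint 1: D(Y) = {3,5,7}

Answer: {3,5,7}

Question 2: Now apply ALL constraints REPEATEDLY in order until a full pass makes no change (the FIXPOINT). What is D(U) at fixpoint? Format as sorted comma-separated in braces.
Answer: {3,4,5,8}

Derivation:
pass 0 (initial): D(U)={3,4,5,8}
pass 1: V {4,5,6,7,8}->{4,5,6,7}; X {3,4,5,6,7,8}->{5,6,7,8}; Y {3,5,7,8}->{3,5,7}
pass 2: Y {3,5,7}->{3,5}
pass 3: no change
Fixpoint after 3 passes: D(U) = {3,4,5,8}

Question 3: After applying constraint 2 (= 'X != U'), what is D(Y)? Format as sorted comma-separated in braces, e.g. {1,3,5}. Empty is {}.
Answer: {3,5,7}

Derivation:
Constraint 1 (Y < V) on D(Y)={3,5,7,8} D(V)={4,5,6,7,8}: Y {3,5,7,8}->{3,5,7}
Constraint 2 (X != U) on D(X)={3,4,5,6,7,8} D(U)={3,4,5,8}: no change
So after constraint 2: D(Y) = {3,5,7}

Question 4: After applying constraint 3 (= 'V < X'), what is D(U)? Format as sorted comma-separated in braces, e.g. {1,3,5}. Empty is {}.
Constraint 1 (Y < V) on D(Y)={3,5,7,8} D(V)={4,5,6,7,8}: Y {3,5,7,8}->{3,5,7}
Constraint 2 (X != U) on D(X)={3,4,5,6,7,8} D(U)={3,4,5,8}: no change
Constraint 3 (V < X) on D(V)={4,5,6,7,8} D(X)={3,4,5,6,7,8}: V {4,5,6,7,8}->{4,5,6,7}; X {3,4,5,6,7,8}->{5,6,7,8}
So after constraint 3: D(U) = {3,4,5,8}

Answer: {3,4,5,8}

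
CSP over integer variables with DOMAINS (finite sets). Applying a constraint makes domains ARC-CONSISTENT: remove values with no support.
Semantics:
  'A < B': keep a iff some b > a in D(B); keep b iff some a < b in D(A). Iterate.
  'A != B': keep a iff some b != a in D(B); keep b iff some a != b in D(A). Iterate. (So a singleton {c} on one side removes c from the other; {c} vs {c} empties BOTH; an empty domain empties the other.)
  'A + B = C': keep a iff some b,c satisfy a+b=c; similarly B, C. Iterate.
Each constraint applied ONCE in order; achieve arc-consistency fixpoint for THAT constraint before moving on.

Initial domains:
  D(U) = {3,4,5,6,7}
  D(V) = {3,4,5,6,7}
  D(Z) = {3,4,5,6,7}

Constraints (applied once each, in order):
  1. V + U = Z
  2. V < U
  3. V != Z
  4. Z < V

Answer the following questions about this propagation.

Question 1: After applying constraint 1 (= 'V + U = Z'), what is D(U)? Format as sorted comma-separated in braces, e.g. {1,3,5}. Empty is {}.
Constraint 1 (V + U = Z) on D(V)={3,4,5,6,7} D(U)={3,4,5,6,7} D(Z)={3,4,5,6,7}: V {3,4,5,6,7}->{3,4}; U {3,4,5,6,7}->{3,4}; Z {3,4,5,6,7}->{6,7}
So after constraint 1: D(U) = {3,4}

Answer: {3,4}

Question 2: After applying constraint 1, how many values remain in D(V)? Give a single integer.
Answer: 2

Derivation:
Constraint 1 (V + U = Z) on D(V)={3,4,5,6,7} D(U)={3,4,5,6,7} D(Z)={3,4,5,6,7}: V {3,4,5,6,7}->{3,4}; U {3,4,5,6,7}->{3,4}; Z {3,4,5,6,7}->{6,7}
So after constraint 1: D(V)={3,4}, size = 2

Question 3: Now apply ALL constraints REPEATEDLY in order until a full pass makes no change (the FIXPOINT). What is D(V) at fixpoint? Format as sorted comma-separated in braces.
Answer: {}

Derivation:
pass 0 (initial): D(V)={3,4,5,6,7}
pass 1: U {3,4,5,6,7}->{4}; V {3,4,5,6,7}->{}; Z {3,4,5,6,7}->{}
pass 2: U {4}->{}
pass 3: no change
Fixpoint after 3 passes: D(V) = {}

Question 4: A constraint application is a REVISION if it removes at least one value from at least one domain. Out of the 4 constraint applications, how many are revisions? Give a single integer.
Constraint 1 (V + U = Z) on D(V)={3,4,5,6,7} D(U)={3,4,5,6,7} D(Z)={3,4,5,6,7}: V {3,4,5,6,7}->{3,4}; U {3,4,5,6,7}->{3,4}; Z {3,4,5,6,7}->{6,7} => REVISION
Constraint 2 (V < U) on D(V)={3,4} D(U)={3,4}: V {3,4}->{3}; U {3,4}->{4} => REVISION
Constraint 3 (V != Z) on D(V)={3} D(Z)={6,7}: no change => not a revision
Constraint 4 (Z < V) on D(Z)={6,7} D(V)={3}: Z {6,7}->{}; V {3}->{} => REVISION
Total revisions = 3

Answer: 3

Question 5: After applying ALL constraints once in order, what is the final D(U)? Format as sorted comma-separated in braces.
Answer: {4}

Derivation:
Constraint 1 (V + U = Z) on D(V)={3,4,5,6,7} D(U)={3,4,5,6,7} D(Z)={3,4,5,6,7}: V {3,4,5,6,7}->{3,4}; U {3,4,5,6,7}->{3,4}; Z {3,4,5,6,7}->{6,7}
Constraint 2 (V < U) on D(V)={3,4} D(U)={3,4}: V {3,4}->{3}; U {3,4}->{4}
Constraint 3 (V != Z) on D(V)={3} D(Z)={6,7}: no change
Constraint 4 (Z < V) on D(Z)={6,7} D(V)={3}: Z {6,7}->{}; V {3}->{}
So after all 4 constraints: D(U) = {4}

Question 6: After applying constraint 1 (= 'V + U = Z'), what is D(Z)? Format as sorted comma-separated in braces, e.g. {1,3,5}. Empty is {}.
Constraint 1 (V + U = Z) on D(V)={3,4,5,6,7} D(U)={3,4,5,6,7} D(Z)={3,4,5,6,7}: V {3,4,5,6,7}->{3,4}; U {3,4,5,6,7}->{3,4}; Z {3,4,5,6,7}->{6,7}
So after constraint 1: D(Z) = {6,7}

Answer: {6,7}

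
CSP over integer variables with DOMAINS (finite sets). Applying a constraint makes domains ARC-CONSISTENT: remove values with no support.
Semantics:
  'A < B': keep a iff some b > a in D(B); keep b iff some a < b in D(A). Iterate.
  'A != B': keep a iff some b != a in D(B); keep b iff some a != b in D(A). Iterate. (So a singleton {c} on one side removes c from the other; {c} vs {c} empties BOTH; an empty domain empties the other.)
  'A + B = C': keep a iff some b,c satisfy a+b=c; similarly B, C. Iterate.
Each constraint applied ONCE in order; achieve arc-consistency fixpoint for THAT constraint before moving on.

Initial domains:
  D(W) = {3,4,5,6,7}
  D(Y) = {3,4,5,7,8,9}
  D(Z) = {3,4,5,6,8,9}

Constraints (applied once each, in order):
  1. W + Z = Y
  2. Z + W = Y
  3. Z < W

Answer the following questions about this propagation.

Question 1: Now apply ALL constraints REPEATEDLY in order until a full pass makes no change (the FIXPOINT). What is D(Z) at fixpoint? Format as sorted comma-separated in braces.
Answer: {3,4,5}

Derivation:
pass 0 (initial): D(Z)={3,4,5,6,8,9}
pass 1: W {3,4,5,6,7}->{4,5,6}; Y {3,4,5,7,8,9}->{7,8,9}; Z {3,4,5,6,8,9}->{3,4,5}
pass 2: no change
Fixpoint after 2 passes: D(Z) = {3,4,5}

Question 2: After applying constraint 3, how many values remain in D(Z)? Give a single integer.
Answer: 3

Derivation:
Constraint 1 (W + Z = Y) on D(W)={3,4,5,6,7} D(Z)={3,4,5,6,8,9} D(Y)={3,4,5,7,8,9}: W {3,4,5,6,7}->{3,4,5,6}; Z {3,4,5,6,8,9}->{3,4,5,6}; Y {3,4,5,7,8,9}->{7,8,9}
Constraint 2 (Z + W = Y) on D(Z)={3,4,5,6} D(W)={3,4,5,6} D(Y)={7,8,9}: no change
Constraint 3 (Z < W) on D(Z)={3,4,5,6} D(W)={3,4,5,6}: Z {3,4,5,6}->{3,4,5}; W {3,4,5,6}->{4,5,6}
So after constraint 3: D(Z)={3,4,5}, size = 3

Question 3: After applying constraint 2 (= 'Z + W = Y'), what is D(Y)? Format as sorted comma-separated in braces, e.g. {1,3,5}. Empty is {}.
Constraint 1 (W + Z = Y) on D(W)={3,4,5,6,7} D(Z)={3,4,5,6,8,9} D(Y)={3,4,5,7,8,9}: W {3,4,5,6,7}->{3,4,5,6}; Z {3,4,5,6,8,9}->{3,4,5,6}; Y {3,4,5,7,8,9}->{7,8,9}
Constraint 2 (Z + W = Y) on D(Z)={3,4,5,6} D(W)={3,4,5,6} D(Y)={7,8,9}: no change
So after constraint 2: D(Y) = {7,8,9}

Answer: {7,8,9}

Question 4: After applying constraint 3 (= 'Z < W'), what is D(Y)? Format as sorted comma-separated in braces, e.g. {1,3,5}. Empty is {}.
Answer: {7,8,9}

Derivation:
Constraint 1 (W + Z = Y) on D(W)={3,4,5,6,7} D(Z)={3,4,5,6,8,9} D(Y)={3,4,5,7,8,9}: W {3,4,5,6,7}->{3,4,5,6}; Z {3,4,5,6,8,9}->{3,4,5,6}; Y {3,4,5,7,8,9}->{7,8,9}
Constraint 2 (Z + W = Y) on D(Z)={3,4,5,6} D(W)={3,4,5,6} D(Y)={7,8,9}: no change
Constraint 3 (Z < W) on D(Z)={3,4,5,6} D(W)={3,4,5,6}: Z {3,4,5,6}->{3,4,5}; W {3,4,5,6}->{4,5,6}
So after constraint 3: D(Y) = {7,8,9}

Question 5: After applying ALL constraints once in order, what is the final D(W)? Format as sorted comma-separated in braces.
Constraint 1 (W + Z = Y) on D(W)={3,4,5,6,7} D(Z)={3,4,5,6,8,9} D(Y)={3,4,5,7,8,9}: W {3,4,5,6,7}->{3,4,5,6}; Z {3,4,5,6,8,9}->{3,4,5,6}; Y {3,4,5,7,8,9}->{7,8,9}
Constraint 2 (Z + W = Y) on D(Z)={3,4,5,6} D(W)={3,4,5,6} D(Y)={7,8,9}: no change
Constraint 3 (Z < W) on D(Z)={3,4,5,6} D(W)={3,4,5,6}: Z {3,4,5,6}->{3,4,5}; W {3,4,5,6}->{4,5,6}
So after all 3 constraints: D(W) = {4,5,6}

Answer: {4,5,6}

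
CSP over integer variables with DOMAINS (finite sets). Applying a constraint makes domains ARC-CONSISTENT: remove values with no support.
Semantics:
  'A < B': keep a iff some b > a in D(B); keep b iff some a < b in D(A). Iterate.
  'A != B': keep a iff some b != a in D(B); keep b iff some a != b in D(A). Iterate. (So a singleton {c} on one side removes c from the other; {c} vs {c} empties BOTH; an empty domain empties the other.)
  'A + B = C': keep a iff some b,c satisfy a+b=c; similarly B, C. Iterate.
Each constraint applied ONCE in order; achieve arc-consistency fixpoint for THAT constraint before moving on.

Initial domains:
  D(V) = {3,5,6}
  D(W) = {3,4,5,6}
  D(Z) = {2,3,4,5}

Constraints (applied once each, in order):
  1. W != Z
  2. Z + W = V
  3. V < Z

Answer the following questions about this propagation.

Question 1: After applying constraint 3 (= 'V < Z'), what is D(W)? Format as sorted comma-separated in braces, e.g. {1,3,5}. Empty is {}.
Constraint 1 (W != Z) on D(W)={3,4,5,6} D(Z)={2,3,4,5}: no change
Constraint 2 (Z + W = V) on D(Z)={2,3,4,5} D(W)={3,4,5,6} D(V)={3,5,6}: Z {2,3,4,5}->{2,3}; W {3,4,5,6}->{3,4}; V {3,5,6}->{5,6}
Constraint 3 (V < Z) on D(V)={5,6} D(Z)={2,3}: V {5,6}->{}; Z {2,3}->{}
So after constraint 3: D(W) = {3,4}

Answer: {3,4}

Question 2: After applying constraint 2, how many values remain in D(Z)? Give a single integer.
Constraint 1 (W != Z) on D(W)={3,4,5,6} D(Z)={2,3,4,5}: no change
Constraint 2 (Z + W = V) on D(Z)={2,3,4,5} D(W)={3,4,5,6} D(V)={3,5,6}: Z {2,3,4,5}->{2,3}; W {3,4,5,6}->{3,4}; V {3,5,6}->{5,6}
So after constraint 2: D(Z)={2,3}, size = 2

Answer: 2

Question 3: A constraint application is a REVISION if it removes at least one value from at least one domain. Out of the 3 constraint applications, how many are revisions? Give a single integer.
Constraint 1 (W != Z) on D(W)={3,4,5,6} D(Z)={2,3,4,5}: no change => not a revision
Constraint 2 (Z + W = V) on D(Z)={2,3,4,5} D(W)={3,4,5,6} D(V)={3,5,6}: Z {2,3,4,5}->{2,3}; W {3,4,5,6}->{3,4}; V {3,5,6}->{5,6} => REVISION
Constraint 3 (V < Z) on D(V)={5,6} D(Z)={2,3}: V {5,6}->{}; Z {2,3}->{} => REVISION
Total revisions = 2

Answer: 2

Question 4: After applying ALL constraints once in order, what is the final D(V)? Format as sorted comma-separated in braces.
Constraint 1 (W != Z) on D(W)={3,4,5,6} D(Z)={2,3,4,5}: no change
Constraint 2 (Z + W = V) on D(Z)={2,3,4,5} D(W)={3,4,5,6} D(V)={3,5,6}: Z {2,3,4,5}->{2,3}; W {3,4,5,6}->{3,4}; V {3,5,6}->{5,6}
Constraint 3 (V < Z) on D(V)={5,6} D(Z)={2,3}: V {5,6}->{}; Z {2,3}->{}
So after all 3 constraints: D(V) = {}

Answer: {}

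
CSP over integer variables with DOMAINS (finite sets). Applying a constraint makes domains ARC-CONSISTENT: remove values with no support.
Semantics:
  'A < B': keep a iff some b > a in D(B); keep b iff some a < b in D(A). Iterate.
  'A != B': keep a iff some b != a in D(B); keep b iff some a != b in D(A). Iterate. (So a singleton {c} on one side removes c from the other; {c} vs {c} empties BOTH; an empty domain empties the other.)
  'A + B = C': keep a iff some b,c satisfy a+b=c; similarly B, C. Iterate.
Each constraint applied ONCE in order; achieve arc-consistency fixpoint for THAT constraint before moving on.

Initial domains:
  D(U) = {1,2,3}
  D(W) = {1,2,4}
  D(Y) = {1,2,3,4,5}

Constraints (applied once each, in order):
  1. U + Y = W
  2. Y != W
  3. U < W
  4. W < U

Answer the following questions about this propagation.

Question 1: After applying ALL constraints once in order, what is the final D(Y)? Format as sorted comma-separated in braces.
Answer: {1,2,3}

Derivation:
Constraint 1 (U + Y = W) on D(U)={1,2,3} D(Y)={1,2,3,4,5} D(W)={1,2,4}: Y {1,2,3,4,5}->{1,2,3}; W {1,2,4}->{2,4}
Constraint 2 (Y != W) on D(Y)={1,2,3} D(W)={2,4}: no change
Constraint 3 (U < W) on D(U)={1,2,3} D(W)={2,4}: no change
Constraint 4 (W < U) on D(W)={2,4} D(U)={1,2,3}: W {2,4}->{2}; U {1,2,3}->{3}
So after all 4 constraints: D(Y) = {1,2,3}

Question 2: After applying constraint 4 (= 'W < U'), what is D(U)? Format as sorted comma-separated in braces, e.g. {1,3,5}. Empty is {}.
Constraint 1 (U + Y = W) on D(U)={1,2,3} D(Y)={1,2,3,4,5} D(W)={1,2,4}: Y {1,2,3,4,5}->{1,2,3}; W {1,2,4}->{2,4}
Constraint 2 (Y != W) on D(Y)={1,2,3} D(W)={2,4}: no change
Constraint 3 (U < W) on D(U)={1,2,3} D(W)={2,4}: no change
Constraint 4 (W < U) on D(W)={2,4} D(U)={1,2,3}: W {2,4}->{2}; U {1,2,3}->{3}
So after constraint 4: D(U) = {3}

Answer: {3}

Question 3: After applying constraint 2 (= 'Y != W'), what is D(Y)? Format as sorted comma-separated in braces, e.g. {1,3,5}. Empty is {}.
Constraint 1 (U + Y = W) on D(U)={1,2,3} D(Y)={1,2,3,4,5} D(W)={1,2,4}: Y {1,2,3,4,5}->{1,2,3}; W {1,2,4}->{2,4}
Constraint 2 (Y != W) on D(Y)={1,2,3} D(W)={2,4}: no change
So after constraint 2: D(Y) = {1,2,3}

Answer: {1,2,3}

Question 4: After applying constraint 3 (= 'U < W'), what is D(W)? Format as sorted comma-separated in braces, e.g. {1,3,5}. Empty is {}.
Answer: {2,4}

Derivation:
Constraint 1 (U + Y = W) on D(U)={1,2,3} D(Y)={1,2,3,4,5} D(W)={1,2,4}: Y {1,2,3,4,5}->{1,2,3}; W {1,2,4}->{2,4}
Constraint 2 (Y != W) on D(Y)={1,2,3} D(W)={2,4}: no change
Constraint 3 (U < W) on D(U)={1,2,3} D(W)={2,4}: no change
So after constraint 3: D(W) = {2,4}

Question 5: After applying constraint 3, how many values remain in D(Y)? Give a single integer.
Answer: 3

Derivation:
Constraint 1 (U + Y = W) on D(U)={1,2,3} D(Y)={1,2,3,4,5} D(W)={1,2,4}: Y {1,2,3,4,5}->{1,2,3}; W {1,2,4}->{2,4}
Constraint 2 (Y != W) on D(Y)={1,2,3} D(W)={2,4}: no change
Constraint 3 (U < W) on D(U)={1,2,3} D(W)={2,4}: no change
So after constraint 3: D(Y)={1,2,3}, size = 3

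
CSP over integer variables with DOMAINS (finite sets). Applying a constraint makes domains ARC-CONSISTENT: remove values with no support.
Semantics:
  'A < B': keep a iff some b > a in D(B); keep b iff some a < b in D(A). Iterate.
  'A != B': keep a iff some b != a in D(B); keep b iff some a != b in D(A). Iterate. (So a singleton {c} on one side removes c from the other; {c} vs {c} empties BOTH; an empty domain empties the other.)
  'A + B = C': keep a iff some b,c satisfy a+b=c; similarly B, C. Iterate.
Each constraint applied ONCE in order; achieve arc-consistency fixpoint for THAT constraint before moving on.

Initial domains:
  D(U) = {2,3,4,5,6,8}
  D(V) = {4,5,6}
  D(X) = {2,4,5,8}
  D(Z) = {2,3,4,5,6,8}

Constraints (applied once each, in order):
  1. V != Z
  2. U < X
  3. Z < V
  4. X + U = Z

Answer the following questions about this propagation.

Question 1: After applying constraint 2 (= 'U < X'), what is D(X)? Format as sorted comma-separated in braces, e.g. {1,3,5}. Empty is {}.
Constraint 1 (V != Z) on D(V)={4,5,6} D(Z)={2,3,4,5,6,8}: no change
Constraint 2 (U < X) on D(U)={2,3,4,5,6,8} D(X)={2,4,5,8}: U {2,3,4,5,6,8}->{2,3,4,5,6}; X {2,4,5,8}->{4,5,8}
So after constraint 2: D(X) = {4,5,8}

Answer: {4,5,8}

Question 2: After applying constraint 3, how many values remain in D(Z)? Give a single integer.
Answer: 4

Derivation:
Constraint 1 (V != Z) on D(V)={4,5,6} D(Z)={2,3,4,5,6,8}: no change
Constraint 2 (U < X) on D(U)={2,3,4,5,6,8} D(X)={2,4,5,8}: U {2,3,4,5,6,8}->{2,3,4,5,6}; X {2,4,5,8}->{4,5,8}
Constraint 3 (Z < V) on D(Z)={2,3,4,5,6,8} D(V)={4,5,6}: Z {2,3,4,5,6,8}->{2,3,4,5}
So after constraint 3: D(Z)={2,3,4,5}, size = 4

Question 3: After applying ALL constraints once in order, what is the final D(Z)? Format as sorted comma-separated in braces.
Constraint 1 (V != Z) on D(V)={4,5,6} D(Z)={2,3,4,5,6,8}: no change
Constraint 2 (U < X) on D(U)={2,3,4,5,6,8} D(X)={2,4,5,8}: U {2,3,4,5,6,8}->{2,3,4,5,6}; X {2,4,5,8}->{4,5,8}
Constraint 3 (Z < V) on D(Z)={2,3,4,5,6,8} D(V)={4,5,6}: Z {2,3,4,5,6,8}->{2,3,4,5}
Constraint 4 (X + U = Z) on D(X)={4,5,8} D(U)={2,3,4,5,6} D(Z)={2,3,4,5}: X {4,5,8}->{}; U {2,3,4,5,6}->{}; Z {2,3,4,5}->{}
So after all 4 constraints: D(Z) = {}

Answer: {}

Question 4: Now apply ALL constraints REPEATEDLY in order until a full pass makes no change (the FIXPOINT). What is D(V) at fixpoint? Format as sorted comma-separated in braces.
Answer: {}

Derivation:
pass 0 (initial): D(V)={4,5,6}
pass 1: U {2,3,4,5,6,8}->{}; X {2,4,5,8}->{}; Z {2,3,4,5,6,8}->{}
pass 2: V {4,5,6}->{}
pass 3: no change
Fixpoint after 3 passes: D(V) = {}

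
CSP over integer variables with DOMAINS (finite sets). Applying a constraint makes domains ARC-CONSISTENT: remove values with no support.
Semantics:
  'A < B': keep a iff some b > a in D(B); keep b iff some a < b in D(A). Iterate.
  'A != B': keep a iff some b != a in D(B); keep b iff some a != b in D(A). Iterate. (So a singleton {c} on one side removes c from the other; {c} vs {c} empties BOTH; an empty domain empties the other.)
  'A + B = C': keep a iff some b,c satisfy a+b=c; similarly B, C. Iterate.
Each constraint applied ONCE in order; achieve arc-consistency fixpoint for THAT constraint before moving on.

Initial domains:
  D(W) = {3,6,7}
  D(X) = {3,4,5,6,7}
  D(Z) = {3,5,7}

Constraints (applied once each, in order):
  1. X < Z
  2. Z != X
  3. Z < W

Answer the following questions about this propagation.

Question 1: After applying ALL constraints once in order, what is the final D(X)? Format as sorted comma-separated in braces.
Constraint 1 (X < Z) on D(X)={3,4,5,6,7} D(Z)={3,5,7}: X {3,4,5,6,7}->{3,4,5,6}; Z {3,5,7}->{5,7}
Constraint 2 (Z != X) on D(Z)={5,7} D(X)={3,4,5,6}: no change
Constraint 3 (Z < W) on D(Z)={5,7} D(W)={3,6,7}: Z {5,7}->{5}; W {3,6,7}->{6,7}
So after all 3 constraints: D(X) = {3,4,5,6}

Answer: {3,4,5,6}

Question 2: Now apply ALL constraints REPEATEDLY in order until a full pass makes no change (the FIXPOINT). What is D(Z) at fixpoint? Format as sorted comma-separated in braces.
Answer: {5}

Derivation:
pass 0 (initial): D(Z)={3,5,7}
pass 1: W {3,6,7}->{6,7}; X {3,4,5,6,7}->{3,4,5,6}; Z {3,5,7}->{5}
pass 2: X {3,4,5,6}->{3,4}
pass 3: no change
Fixpoint after 3 passes: D(Z) = {5}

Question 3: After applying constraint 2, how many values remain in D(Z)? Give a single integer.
Answer: 2

Derivation:
Constraint 1 (X < Z) on D(X)={3,4,5,6,7} D(Z)={3,5,7}: X {3,4,5,6,7}->{3,4,5,6}; Z {3,5,7}->{5,7}
Constraint 2 (Z != X) on D(Z)={5,7} D(X)={3,4,5,6}: no change
So after constraint 2: D(Z)={5,7}, size = 2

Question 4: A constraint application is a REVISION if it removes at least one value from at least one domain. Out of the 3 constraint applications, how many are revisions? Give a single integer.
Answer: 2

Derivation:
Constraint 1 (X < Z) on D(X)={3,4,5,6,7} D(Z)={3,5,7}: X {3,4,5,6,7}->{3,4,5,6}; Z {3,5,7}->{5,7} => REVISION
Constraint 2 (Z != X) on D(Z)={5,7} D(X)={3,4,5,6}: no change => not a revision
Constraint 3 (Z < W) on D(Z)={5,7} D(W)={3,6,7}: Z {5,7}->{5}; W {3,6,7}->{6,7} => REVISION
Total revisions = 2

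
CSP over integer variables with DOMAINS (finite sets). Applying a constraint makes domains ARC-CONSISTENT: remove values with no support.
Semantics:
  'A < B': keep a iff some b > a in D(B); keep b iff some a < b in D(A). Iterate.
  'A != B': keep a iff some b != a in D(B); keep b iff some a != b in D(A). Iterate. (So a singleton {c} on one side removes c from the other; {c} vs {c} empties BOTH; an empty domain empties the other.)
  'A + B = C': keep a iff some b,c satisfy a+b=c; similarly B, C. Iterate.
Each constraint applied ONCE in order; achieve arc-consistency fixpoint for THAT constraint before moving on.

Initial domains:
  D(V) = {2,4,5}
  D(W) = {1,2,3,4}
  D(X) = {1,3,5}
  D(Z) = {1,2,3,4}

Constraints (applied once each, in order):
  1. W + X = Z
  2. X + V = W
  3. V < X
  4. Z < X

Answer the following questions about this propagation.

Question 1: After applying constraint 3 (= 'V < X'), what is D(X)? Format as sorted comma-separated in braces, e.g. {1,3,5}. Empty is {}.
Answer: {}

Derivation:
Constraint 1 (W + X = Z) on D(W)={1,2,3,4} D(X)={1,3,5} D(Z)={1,2,3,4}: W {1,2,3,4}->{1,2,3}; X {1,3,5}->{1,3}; Z {1,2,3,4}->{2,3,4}
Constraint 2 (X + V = W) on D(X)={1,3} D(V)={2,4,5} D(W)={1,2,3}: X {1,3}->{1}; V {2,4,5}->{2}; W {1,2,3}->{3}
Constraint 3 (V < X) on D(V)={2} D(X)={1}: V {2}->{}; X {1}->{}
So after constraint 3: D(X) = {}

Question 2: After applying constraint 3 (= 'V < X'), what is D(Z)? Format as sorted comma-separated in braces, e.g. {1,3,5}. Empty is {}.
Answer: {2,3,4}

Derivation:
Constraint 1 (W + X = Z) on D(W)={1,2,3,4} D(X)={1,3,5} D(Z)={1,2,3,4}: W {1,2,3,4}->{1,2,3}; X {1,3,5}->{1,3}; Z {1,2,3,4}->{2,3,4}
Constraint 2 (X + V = W) on D(X)={1,3} D(V)={2,4,5} D(W)={1,2,3}: X {1,3}->{1}; V {2,4,5}->{2}; W {1,2,3}->{3}
Constraint 3 (V < X) on D(V)={2} D(X)={1}: V {2}->{}; X {1}->{}
So after constraint 3: D(Z) = {2,3,4}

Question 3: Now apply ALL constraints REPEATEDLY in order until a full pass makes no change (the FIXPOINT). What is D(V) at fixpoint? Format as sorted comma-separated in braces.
pass 0 (initial): D(V)={2,4,5}
pass 1: V {2,4,5}->{}; W {1,2,3,4}->{3}; X {1,3,5}->{}; Z {1,2,3,4}->{}
pass 2: W {3}->{}
pass 3: no change
Fixpoint after 3 passes: D(V) = {}

Answer: {}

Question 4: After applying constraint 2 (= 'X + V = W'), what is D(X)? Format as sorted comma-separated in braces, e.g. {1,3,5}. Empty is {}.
Constraint 1 (W + X = Z) on D(W)={1,2,3,4} D(X)={1,3,5} D(Z)={1,2,3,4}: W {1,2,3,4}->{1,2,3}; X {1,3,5}->{1,3}; Z {1,2,3,4}->{2,3,4}
Constraint 2 (X + V = W) on D(X)={1,3} D(V)={2,4,5} D(W)={1,2,3}: X {1,3}->{1}; V {2,4,5}->{2}; W {1,2,3}->{3}
So after constraint 2: D(X) = {1}

Answer: {1}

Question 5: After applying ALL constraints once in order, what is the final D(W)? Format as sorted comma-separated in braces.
Constraint 1 (W + X = Z) on D(W)={1,2,3,4} D(X)={1,3,5} D(Z)={1,2,3,4}: W {1,2,3,4}->{1,2,3}; X {1,3,5}->{1,3}; Z {1,2,3,4}->{2,3,4}
Constraint 2 (X + V = W) on D(X)={1,3} D(V)={2,4,5} D(W)={1,2,3}: X {1,3}->{1}; V {2,4,5}->{2}; W {1,2,3}->{3}
Constraint 3 (V < X) on D(V)={2} D(X)={1}: V {2}->{}; X {1}->{}
Constraint 4 (Z < X) on D(Z)={2,3,4} D(X)={}: Z {2,3,4}->{}
So after all 4 constraints: D(W) = {3}

Answer: {3}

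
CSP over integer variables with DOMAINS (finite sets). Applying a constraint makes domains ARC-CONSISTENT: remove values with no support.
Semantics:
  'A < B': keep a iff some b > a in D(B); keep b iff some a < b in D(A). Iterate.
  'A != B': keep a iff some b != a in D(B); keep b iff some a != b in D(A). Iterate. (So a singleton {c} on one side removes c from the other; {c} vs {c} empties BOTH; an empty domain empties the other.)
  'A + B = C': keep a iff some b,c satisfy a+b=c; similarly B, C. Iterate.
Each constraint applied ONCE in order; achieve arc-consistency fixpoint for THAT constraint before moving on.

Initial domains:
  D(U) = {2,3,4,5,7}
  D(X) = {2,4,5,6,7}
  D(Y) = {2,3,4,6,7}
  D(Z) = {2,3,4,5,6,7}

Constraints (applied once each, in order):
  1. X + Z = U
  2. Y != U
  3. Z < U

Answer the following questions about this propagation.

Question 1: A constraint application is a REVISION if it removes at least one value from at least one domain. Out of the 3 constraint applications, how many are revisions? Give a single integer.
Answer: 1

Derivation:
Constraint 1 (X + Z = U) on D(X)={2,4,5,6,7} D(Z)={2,3,4,5,6,7} D(U)={2,3,4,5,7}: X {2,4,5,6,7}->{2,4,5}; Z {2,3,4,5,6,7}->{2,3,5}; U {2,3,4,5,7}->{4,5,7} => REVISION
Constraint 2 (Y != U) on D(Y)={2,3,4,6,7} D(U)={4,5,7}: no change => not a revision
Constraint 3 (Z < U) on D(Z)={2,3,5} D(U)={4,5,7}: no change => not a revision
Total revisions = 1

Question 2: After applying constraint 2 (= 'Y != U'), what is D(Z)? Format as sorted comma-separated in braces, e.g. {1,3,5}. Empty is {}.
Constraint 1 (X + Z = U) on D(X)={2,4,5,6,7} D(Z)={2,3,4,5,6,7} D(U)={2,3,4,5,7}: X {2,4,5,6,7}->{2,4,5}; Z {2,3,4,5,6,7}->{2,3,5}; U {2,3,4,5,7}->{4,5,7}
Constraint 2 (Y != U) on D(Y)={2,3,4,6,7} D(U)={4,5,7}: no change
So after constraint 2: D(Z) = {2,3,5}

Answer: {2,3,5}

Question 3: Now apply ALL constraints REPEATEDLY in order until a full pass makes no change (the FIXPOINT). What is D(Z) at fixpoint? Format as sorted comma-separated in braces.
Answer: {2,3,5}

Derivation:
pass 0 (initial): D(Z)={2,3,4,5,6,7}
pass 1: U {2,3,4,5,7}->{4,5,7}; X {2,4,5,6,7}->{2,4,5}; Z {2,3,4,5,6,7}->{2,3,5}
pass 2: no change
Fixpoint after 2 passes: D(Z) = {2,3,5}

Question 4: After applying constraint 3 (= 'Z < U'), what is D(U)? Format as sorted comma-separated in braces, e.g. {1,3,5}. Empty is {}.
Constraint 1 (X + Z = U) on D(X)={2,4,5,6,7} D(Z)={2,3,4,5,6,7} D(U)={2,3,4,5,7}: X {2,4,5,6,7}->{2,4,5}; Z {2,3,4,5,6,7}->{2,3,5}; U {2,3,4,5,7}->{4,5,7}
Constraint 2 (Y != U) on D(Y)={2,3,4,6,7} D(U)={4,5,7}: no change
Constraint 3 (Z < U) on D(Z)={2,3,5} D(U)={4,5,7}: no change
So after constraint 3: D(U) = {4,5,7}

Answer: {4,5,7}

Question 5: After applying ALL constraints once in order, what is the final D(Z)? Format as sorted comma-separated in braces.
Constraint 1 (X + Z = U) on D(X)={2,4,5,6,7} D(Z)={2,3,4,5,6,7} D(U)={2,3,4,5,7}: X {2,4,5,6,7}->{2,4,5}; Z {2,3,4,5,6,7}->{2,3,5}; U {2,3,4,5,7}->{4,5,7}
Constraint 2 (Y != U) on D(Y)={2,3,4,6,7} D(U)={4,5,7}: no change
Constraint 3 (Z < U) on D(Z)={2,3,5} D(U)={4,5,7}: no change
So after all 3 constraints: D(Z) = {2,3,5}

Answer: {2,3,5}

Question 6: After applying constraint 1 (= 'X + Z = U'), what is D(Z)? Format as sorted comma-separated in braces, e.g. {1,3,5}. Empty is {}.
Constraint 1 (X + Z = U) on D(X)={2,4,5,6,7} D(Z)={2,3,4,5,6,7} D(U)={2,3,4,5,7}: X {2,4,5,6,7}->{2,4,5}; Z {2,3,4,5,6,7}->{2,3,5}; U {2,3,4,5,7}->{4,5,7}
So after constraint 1: D(Z) = {2,3,5}

Answer: {2,3,5}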